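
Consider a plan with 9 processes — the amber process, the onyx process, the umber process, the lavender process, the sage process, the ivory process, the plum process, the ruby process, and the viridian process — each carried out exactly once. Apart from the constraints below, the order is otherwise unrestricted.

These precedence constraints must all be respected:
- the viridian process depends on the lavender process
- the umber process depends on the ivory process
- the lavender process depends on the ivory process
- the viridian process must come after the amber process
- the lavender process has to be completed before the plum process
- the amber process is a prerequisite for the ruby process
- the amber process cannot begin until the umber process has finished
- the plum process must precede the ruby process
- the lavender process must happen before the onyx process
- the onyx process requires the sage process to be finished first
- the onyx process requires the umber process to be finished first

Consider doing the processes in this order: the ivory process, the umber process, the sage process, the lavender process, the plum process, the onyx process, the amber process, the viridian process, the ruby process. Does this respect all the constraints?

Yes

Checking each listed constraint against this order: for instance, the umber process is in position 2 and the amber process in position 7, so that constraint holds — and the remaining constraints check out the same way.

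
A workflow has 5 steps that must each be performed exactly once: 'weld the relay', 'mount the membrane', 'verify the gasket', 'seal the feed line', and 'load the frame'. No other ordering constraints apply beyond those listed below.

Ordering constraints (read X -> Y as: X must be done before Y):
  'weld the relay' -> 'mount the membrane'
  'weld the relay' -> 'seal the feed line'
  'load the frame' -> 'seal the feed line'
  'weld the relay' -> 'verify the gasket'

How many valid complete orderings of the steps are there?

The steps with no prerequisites are 'weld the relay', 'load the frame'; any of them can be placed first.
Systematically extending each partial ordering one step at a time and counting, there are 18 complete orderings.

18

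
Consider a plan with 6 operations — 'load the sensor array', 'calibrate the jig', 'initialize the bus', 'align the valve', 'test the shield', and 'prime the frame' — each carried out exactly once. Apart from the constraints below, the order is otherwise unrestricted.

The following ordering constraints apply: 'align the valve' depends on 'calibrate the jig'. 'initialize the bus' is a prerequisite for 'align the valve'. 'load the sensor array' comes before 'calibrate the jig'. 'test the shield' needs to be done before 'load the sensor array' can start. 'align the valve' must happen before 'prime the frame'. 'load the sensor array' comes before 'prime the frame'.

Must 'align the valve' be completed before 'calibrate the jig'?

In fact the dependencies run the other way: 'calibrate the jig' → 'align the valve'.
So 'align the valve' never precedes 'calibrate the jig'.

No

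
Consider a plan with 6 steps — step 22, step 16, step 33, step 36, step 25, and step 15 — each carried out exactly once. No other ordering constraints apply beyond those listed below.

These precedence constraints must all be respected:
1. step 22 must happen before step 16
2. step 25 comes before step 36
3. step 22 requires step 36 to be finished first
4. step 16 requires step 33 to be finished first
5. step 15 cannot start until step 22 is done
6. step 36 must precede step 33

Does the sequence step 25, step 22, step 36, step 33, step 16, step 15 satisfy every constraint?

No

Here step 36 comes after step 22.
But one of the constraints requires step 36 before step 22, so this ordering violates it.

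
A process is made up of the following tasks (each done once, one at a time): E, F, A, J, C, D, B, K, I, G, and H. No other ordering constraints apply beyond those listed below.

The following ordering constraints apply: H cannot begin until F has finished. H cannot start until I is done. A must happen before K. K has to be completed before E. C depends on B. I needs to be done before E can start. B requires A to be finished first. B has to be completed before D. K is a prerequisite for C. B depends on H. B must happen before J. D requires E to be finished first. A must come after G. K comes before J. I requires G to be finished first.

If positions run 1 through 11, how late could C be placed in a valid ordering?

C has no required successors, so nothing stops it from going last (position 11).

11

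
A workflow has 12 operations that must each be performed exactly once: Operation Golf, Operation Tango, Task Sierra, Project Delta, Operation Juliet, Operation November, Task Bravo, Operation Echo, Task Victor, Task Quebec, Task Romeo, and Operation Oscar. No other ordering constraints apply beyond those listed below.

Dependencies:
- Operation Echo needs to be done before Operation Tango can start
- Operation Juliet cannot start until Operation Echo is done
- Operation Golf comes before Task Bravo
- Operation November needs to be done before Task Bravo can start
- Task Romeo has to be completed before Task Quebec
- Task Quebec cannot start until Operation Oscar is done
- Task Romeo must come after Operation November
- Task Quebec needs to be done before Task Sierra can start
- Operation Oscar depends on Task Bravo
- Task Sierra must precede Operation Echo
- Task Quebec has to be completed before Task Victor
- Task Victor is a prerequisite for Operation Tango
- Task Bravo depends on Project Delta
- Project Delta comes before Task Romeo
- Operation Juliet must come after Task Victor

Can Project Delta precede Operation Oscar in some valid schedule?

Every valid ordering already has Project Delta before Operation Oscar (the constraints require it), so in particular at least one does.

Yes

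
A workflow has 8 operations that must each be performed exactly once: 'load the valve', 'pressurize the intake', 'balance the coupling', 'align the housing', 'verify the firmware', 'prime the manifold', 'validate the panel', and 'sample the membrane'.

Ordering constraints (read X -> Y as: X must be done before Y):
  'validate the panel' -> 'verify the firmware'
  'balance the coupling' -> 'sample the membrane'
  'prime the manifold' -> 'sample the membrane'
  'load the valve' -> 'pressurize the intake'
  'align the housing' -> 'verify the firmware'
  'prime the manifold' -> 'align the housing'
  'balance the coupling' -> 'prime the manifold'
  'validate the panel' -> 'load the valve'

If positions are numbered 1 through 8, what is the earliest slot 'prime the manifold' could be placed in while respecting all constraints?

2

The only operation forced before 'prime the manifold' (directly or transitively) is 'balance the coupling'.
So at minimum 1 operation comes before 'prime the manifold', putting 'prime the manifold' no earlier than position 2. That position is achievable by scheduling exactly that predecessor first.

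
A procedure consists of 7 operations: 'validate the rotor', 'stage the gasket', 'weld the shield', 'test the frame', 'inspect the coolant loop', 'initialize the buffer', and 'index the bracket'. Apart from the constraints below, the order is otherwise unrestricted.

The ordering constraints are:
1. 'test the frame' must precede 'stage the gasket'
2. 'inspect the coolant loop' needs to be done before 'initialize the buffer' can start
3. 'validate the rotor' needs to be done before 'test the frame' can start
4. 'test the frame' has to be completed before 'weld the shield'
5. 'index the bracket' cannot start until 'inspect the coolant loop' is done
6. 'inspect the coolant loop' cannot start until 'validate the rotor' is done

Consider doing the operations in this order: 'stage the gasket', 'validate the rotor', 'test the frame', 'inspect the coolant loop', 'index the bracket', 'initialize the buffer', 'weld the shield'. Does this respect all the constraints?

In the proposed order, 'stage the gasket' appears before 'test the frame'.
Since 'test the frame' is required before 'stage the gasket', the ordering is invalid.

No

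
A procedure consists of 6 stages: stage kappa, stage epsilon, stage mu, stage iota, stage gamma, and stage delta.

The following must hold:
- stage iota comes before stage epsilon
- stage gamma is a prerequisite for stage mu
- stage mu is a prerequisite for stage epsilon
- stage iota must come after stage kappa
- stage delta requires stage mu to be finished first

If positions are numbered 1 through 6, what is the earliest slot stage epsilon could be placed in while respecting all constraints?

5

The stages that are forced before stage epsilon, directly or transitively, are stage kappa, stage mu, stage iota, stage gamma. That's 4 stages.
So at minimum 4 stages come before stage epsilon, putting stage epsilon no earlier than position 5. That position is achievable by scheduling exactly those predecessors first.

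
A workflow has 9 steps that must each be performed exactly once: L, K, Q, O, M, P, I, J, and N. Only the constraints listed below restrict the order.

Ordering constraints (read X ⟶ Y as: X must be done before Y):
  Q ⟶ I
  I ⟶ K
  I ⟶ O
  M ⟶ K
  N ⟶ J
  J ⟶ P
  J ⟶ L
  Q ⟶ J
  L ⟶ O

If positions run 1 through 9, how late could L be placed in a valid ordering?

8

The only step forced after L (directly or by a chain) is O.
So at least 1 step follows L, putting L no later than position 8. That position is achievable by scheduling everything else first.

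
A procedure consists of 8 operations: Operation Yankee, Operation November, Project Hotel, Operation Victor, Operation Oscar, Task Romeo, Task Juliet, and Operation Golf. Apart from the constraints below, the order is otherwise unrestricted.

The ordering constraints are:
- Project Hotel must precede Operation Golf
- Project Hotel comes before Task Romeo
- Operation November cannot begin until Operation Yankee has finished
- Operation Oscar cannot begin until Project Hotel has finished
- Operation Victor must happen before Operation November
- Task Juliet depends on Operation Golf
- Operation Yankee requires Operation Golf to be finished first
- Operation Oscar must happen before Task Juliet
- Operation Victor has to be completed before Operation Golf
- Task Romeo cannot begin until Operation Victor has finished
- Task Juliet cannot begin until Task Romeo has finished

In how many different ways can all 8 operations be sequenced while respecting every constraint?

The operations with no prerequisites are Project Hotel, Operation Victor; any of them can be placed first.
Counting all ways to extend the partial order to a total order gives 85.

85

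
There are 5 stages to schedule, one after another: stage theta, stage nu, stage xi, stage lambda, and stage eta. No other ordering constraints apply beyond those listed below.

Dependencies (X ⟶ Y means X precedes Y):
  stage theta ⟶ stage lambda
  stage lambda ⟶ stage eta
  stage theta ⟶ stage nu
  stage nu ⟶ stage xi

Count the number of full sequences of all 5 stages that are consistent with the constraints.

Only stage theta has no prerequisites, so it must go first.
Enumerating by repeatedly choosing an available stage (one whose prerequisites are all placed) gives 6 distinct complete orderings.

6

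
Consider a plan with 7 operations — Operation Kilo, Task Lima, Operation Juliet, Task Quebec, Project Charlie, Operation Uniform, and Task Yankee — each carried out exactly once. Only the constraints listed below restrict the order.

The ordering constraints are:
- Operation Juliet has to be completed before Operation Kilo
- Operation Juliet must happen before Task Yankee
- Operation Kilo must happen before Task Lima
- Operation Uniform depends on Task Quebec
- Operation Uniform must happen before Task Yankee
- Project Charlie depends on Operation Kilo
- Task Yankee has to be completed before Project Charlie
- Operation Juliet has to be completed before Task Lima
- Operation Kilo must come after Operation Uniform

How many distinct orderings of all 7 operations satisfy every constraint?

15

The operations with no prerequisites are Operation Juliet, Task Quebec; any of them can be placed first.
Counting all ways to extend the partial order to a total order gives 15.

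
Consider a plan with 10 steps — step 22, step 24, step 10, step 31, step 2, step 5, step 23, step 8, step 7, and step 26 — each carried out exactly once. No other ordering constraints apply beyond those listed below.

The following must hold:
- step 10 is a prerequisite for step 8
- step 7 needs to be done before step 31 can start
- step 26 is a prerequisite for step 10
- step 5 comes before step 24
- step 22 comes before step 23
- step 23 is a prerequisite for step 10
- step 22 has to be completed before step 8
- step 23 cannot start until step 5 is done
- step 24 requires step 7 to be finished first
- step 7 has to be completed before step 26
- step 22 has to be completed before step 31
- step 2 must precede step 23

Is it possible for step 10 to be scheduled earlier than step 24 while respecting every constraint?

Yes

The constraints leave step 10 and step 24 unordered relative to each other; nothing requires step 24 earlier.
So a valid ordering placing step 10 earlier than step 24 exists.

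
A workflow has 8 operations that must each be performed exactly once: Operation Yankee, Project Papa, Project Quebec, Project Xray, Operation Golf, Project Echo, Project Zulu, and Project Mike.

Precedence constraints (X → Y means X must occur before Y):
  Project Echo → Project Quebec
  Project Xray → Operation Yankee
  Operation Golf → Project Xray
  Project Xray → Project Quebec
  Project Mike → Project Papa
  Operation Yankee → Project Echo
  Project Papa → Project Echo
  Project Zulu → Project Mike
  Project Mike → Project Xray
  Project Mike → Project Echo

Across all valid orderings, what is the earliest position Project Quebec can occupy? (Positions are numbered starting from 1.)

8

Every operation that must precede Project Quebec has to come before it. Tracing all chains that end at Project Quebec, those operations are: Operation Yankee, Project Papa, Project Xray, Operation Golf, Project Echo, Project Zulu, Project Mike — 7 in total.
With 7 mandatory predecessors, the earliest Project Quebec can sit is position 7+1 = 8, and placing just those 7 first achieves it.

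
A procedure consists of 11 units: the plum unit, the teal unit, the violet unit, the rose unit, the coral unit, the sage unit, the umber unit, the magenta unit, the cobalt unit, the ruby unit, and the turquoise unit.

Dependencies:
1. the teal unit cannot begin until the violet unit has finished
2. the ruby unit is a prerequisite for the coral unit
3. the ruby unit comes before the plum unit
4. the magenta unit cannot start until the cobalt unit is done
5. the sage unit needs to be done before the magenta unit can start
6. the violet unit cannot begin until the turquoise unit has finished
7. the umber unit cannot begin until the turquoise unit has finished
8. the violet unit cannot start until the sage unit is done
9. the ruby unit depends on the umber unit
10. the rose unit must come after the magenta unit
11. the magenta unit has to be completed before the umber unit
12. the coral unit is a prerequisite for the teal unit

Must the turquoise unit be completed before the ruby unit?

Yes

Following the dependencies: the turquoise unit → the umber unit → the ruby unit.
So the turquoise unit must precede the ruby unit in any valid ordering.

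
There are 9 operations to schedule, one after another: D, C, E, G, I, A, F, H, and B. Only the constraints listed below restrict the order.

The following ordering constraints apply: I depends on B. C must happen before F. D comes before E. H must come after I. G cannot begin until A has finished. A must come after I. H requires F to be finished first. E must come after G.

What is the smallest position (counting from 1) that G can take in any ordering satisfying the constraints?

4

Working backwards through the constraints from G, its full set of required predecessors is I, A, B — 3 of them.
So at minimum 3 operations come before G, putting G no earlier than position 4. That position is achievable by scheduling exactly those predecessors first.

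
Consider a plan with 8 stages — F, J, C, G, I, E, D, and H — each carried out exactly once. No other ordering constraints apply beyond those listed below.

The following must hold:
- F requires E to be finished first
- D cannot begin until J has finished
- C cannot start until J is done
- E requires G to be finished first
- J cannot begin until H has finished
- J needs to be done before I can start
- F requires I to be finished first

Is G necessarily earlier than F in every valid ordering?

Following the dependencies: G → E → F.
So G must precede F in any valid ordering.

Yes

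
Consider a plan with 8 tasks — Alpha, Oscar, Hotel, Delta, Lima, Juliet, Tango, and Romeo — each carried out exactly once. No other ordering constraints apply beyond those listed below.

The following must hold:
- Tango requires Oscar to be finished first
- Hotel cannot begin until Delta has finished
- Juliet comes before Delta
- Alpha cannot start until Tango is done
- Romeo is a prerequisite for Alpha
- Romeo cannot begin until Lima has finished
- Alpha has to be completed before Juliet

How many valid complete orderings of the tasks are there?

6

2 tasks have no prerequisites (Oscar, Lima), so any of them could come first.
Counting all ways to extend the partial order to a total order gives 6.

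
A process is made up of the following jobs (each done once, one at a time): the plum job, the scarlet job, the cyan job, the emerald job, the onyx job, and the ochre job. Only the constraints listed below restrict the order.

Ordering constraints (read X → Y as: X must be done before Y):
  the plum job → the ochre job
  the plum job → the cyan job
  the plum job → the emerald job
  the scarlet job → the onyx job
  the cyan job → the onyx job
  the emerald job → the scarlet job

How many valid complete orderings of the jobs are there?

15

Only the plum job has no prerequisites, so it must go first.
Enumerating by repeatedly choosing an available job (one whose prerequisites are all placed) gives 15 distinct complete orderings.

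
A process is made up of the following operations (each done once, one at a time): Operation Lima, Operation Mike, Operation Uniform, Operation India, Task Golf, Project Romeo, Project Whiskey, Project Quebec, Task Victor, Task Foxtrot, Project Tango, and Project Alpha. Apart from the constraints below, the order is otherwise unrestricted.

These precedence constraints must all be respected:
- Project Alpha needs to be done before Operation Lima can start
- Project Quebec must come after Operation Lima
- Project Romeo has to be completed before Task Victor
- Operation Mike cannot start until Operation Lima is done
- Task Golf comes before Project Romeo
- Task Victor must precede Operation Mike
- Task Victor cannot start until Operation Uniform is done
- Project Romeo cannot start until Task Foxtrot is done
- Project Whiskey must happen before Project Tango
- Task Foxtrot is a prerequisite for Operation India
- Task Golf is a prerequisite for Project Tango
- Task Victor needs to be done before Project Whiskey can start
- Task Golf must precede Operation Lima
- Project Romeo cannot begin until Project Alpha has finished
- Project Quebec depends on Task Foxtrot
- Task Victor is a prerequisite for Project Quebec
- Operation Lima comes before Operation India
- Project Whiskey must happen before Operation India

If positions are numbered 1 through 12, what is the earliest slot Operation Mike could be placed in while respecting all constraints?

Every operation that must precede Operation Mike has to come before it. Tracing all chains that end at Operation Mike, those operations are: Operation Lima, Operation Uniform, Task Golf, Project Romeo, Task Victor, Task Foxtrot, Project Alpha — 7 in total.
With 7 mandatory predecessors, the earliest Operation Mike can sit is position 7+1 = 8, and placing just those 7 first achieves it.

8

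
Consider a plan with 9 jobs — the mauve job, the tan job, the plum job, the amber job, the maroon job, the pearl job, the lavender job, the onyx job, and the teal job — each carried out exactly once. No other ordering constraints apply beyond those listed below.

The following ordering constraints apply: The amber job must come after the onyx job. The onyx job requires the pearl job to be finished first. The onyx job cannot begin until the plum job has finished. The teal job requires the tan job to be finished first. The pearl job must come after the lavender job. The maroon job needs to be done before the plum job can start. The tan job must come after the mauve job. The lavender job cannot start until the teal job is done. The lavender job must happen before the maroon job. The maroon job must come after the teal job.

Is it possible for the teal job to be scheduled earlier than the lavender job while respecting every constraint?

The teal job is actually forced before the lavender job by the constraints, so certainly some valid ordering has the teal job first.

Yes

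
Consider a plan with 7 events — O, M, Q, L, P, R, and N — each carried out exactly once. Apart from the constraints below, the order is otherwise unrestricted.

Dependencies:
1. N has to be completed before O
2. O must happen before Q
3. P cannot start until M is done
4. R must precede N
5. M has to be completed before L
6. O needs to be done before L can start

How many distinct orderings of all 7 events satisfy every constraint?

38

2 events have no prerequisites (M, R), so any of them could come first.
Enumerating by repeatedly choosing an available event (one whose prerequisites are all placed) gives 38 distinct complete orderings.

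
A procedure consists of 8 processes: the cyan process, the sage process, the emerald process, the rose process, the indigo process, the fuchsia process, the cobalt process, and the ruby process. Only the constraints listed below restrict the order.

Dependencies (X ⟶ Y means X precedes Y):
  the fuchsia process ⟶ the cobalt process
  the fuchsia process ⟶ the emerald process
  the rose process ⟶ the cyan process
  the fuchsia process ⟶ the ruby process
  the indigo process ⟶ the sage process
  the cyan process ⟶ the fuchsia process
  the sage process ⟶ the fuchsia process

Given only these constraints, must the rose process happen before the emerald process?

Yes

Chaining the stated constraints: the rose process → the cyan process → the fuchsia process → the emerald process.
That forces the rose process before the emerald process in every valid schedule.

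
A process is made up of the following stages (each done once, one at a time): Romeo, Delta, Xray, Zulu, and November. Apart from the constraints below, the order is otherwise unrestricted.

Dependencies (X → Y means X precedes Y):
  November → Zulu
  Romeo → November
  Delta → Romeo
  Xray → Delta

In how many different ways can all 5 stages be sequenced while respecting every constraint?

Only Xray has no prerequisites, so it must go first.
Continuing from there, at each step only one stage has all its prerequisites placed, so the ordering is fully determined — there is exactly 1.

1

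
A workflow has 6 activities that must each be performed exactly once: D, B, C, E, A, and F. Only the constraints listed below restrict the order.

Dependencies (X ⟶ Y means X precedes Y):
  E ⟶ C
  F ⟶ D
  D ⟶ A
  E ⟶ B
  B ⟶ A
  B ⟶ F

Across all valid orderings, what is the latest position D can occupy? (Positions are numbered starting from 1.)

5

The only activity forced after D (directly or by a chain) is A.
So at least 1 activity follows D, putting D no later than position 5. That position is achievable by scheduling everything else first.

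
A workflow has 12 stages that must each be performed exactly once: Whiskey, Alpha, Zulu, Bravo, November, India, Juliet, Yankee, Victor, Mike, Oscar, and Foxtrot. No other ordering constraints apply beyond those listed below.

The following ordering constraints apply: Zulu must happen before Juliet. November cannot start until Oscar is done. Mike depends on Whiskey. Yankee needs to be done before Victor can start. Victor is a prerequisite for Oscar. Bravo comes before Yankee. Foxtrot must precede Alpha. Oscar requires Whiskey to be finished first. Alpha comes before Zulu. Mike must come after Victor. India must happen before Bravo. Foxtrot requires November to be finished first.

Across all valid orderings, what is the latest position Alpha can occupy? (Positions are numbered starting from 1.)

10

Following every chain forward from Alpha, the stages that must come later are Zulu, Juliet — 2 of them.
With 2 mandatory successors out of 12 stages total, the latest slot for Alpha is 12−2 = 10, and it's reachable by doing all non-successors before Alpha.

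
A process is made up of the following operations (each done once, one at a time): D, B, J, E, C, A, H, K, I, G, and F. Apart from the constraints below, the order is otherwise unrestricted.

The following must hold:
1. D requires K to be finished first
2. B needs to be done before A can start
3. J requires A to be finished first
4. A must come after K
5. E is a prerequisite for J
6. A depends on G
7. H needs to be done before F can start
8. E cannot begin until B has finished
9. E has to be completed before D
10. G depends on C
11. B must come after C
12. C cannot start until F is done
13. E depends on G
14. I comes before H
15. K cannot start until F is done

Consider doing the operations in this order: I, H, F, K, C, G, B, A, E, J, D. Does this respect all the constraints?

Yes

Every stated constraint is respected: K sits at position 4, ahead of D at position 11, and each of the other listed pairs likewise has the predecessor earlier in the sequence.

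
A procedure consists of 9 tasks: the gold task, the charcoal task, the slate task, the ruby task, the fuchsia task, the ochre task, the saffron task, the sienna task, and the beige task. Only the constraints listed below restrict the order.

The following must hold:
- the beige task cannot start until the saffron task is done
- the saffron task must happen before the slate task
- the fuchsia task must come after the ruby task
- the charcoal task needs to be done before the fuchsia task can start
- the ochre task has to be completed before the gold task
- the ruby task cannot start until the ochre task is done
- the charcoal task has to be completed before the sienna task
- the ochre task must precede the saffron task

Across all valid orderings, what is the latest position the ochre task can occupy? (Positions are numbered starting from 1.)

3

Every task that must follow the ochre task has to come after it. Tracing all chains starting from the ochre task, those tasks are: the gold task, the slate task, the ruby task, the fuchsia task, the saffron task, the beige task — 6 in total.
So at least 6 tasks follow the ochre task, putting the ochre task no later than position 3. That position is achievable by scheduling everything else first.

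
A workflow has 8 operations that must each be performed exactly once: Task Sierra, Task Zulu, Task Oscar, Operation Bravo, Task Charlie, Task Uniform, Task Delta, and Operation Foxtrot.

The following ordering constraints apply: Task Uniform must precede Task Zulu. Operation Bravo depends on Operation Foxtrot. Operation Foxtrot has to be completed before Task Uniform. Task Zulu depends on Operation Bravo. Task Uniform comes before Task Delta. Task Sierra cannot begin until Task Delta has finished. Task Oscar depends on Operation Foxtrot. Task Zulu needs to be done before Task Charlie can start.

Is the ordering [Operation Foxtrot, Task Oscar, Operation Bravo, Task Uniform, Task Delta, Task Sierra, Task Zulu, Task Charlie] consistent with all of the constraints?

Checking each listed constraint against this order: for instance, Operation Bravo is in position 3 and Task Zulu in position 7, so that constraint holds — and the remaining constraints check out the same way.

Yes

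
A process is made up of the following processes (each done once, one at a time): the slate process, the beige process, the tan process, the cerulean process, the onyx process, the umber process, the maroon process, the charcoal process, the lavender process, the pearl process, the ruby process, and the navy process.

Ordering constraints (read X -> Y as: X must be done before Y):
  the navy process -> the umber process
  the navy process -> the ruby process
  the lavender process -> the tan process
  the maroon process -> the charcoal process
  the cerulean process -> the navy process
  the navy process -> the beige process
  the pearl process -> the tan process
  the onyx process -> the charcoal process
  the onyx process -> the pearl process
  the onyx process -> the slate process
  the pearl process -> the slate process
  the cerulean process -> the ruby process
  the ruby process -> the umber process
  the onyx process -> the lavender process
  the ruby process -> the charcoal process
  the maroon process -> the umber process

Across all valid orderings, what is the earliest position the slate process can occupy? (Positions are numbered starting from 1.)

The processes that are forced before the slate process, directly or transitively, are the onyx process, the pearl process. That's 2 processes.
So at minimum 2 processes come before the slate process, putting the slate process no earlier than position 3. That position is achievable by scheduling exactly those predecessors first.

3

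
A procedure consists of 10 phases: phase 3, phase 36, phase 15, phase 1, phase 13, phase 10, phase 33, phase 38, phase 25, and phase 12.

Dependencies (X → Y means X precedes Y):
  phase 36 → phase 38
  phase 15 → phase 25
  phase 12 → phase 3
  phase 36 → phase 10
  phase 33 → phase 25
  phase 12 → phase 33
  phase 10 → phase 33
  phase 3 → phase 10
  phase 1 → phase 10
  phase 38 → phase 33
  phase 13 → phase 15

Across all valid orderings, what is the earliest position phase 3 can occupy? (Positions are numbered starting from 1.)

The only phase forced before phase 3 (directly or transitively) is phase 12.
So at minimum 1 phase comes before phase 3, putting phase 3 no earlier than position 2. That position is achievable by scheduling exactly that predecessor first.

2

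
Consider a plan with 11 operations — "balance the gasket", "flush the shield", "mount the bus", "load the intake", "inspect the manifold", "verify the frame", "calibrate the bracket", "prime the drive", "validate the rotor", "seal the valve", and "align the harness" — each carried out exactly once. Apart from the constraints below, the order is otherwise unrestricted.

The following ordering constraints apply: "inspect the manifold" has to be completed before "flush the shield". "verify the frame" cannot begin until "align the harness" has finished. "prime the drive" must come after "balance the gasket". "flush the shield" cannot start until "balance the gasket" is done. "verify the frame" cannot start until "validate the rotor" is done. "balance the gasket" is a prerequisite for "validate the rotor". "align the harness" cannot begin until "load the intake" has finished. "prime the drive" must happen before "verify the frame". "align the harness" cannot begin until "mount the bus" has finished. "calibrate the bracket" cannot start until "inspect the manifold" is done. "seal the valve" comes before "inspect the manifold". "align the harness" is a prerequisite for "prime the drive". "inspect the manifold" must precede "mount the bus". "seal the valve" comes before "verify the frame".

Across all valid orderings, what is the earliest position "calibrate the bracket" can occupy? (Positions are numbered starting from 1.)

3

Working backwards through the constraints from "calibrate the bracket", its full set of required predecessors is "inspect the manifold", "seal the valve" — 2 of them.
With 2 mandatory predecessors, the earliest "calibrate the bracket" can sit is position 2+1 = 3, and placing just those 2 first achieves it.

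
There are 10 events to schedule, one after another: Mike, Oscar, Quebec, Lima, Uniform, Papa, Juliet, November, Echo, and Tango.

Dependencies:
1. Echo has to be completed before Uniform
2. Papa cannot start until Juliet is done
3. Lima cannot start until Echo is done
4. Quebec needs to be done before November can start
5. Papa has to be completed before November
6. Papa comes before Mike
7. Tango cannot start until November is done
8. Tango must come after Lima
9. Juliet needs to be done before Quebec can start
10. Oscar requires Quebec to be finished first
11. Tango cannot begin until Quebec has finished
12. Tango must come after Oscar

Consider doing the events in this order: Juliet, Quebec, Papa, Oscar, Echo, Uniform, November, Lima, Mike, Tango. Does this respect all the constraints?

Yes

Going through the constraints one by one, each required predecessor appears earlier in the sequence than its dependent — e.g. Quebec (position 2) is before Tango (position 10), as required.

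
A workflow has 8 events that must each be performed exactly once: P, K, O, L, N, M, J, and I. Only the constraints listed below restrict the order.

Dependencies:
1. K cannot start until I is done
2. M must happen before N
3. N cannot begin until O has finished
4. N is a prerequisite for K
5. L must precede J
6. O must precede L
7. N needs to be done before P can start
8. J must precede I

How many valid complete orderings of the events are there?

2 events have no prerequisites (O, M), so any of them could come first.
Systematically extending each partial ordering one event at a time and counting, there are 44 complete orderings.

44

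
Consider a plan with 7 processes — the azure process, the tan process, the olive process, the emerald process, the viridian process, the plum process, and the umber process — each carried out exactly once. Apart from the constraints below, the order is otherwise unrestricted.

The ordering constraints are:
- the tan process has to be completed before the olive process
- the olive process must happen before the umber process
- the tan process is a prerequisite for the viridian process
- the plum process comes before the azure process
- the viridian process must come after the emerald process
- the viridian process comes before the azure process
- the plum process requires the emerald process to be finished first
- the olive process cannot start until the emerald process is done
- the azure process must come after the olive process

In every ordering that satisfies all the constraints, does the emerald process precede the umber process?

Yes

Tracing the constraints gives a chain: the emerald process → the olive process → the umber process.
So the emerald process must precede the umber process in any valid ordering.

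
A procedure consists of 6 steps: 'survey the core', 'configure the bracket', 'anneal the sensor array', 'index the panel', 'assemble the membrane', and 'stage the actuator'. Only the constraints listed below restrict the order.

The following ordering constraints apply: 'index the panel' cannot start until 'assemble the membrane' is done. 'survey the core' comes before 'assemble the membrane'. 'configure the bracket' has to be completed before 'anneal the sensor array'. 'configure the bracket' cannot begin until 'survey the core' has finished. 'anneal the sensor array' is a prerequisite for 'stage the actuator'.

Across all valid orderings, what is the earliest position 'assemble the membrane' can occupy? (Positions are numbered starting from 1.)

The only step forced before 'assemble the membrane' (directly or transitively) is 'survey the core'.
So at minimum 1 step comes before 'assemble the membrane', putting 'assemble the membrane' no earlier than position 2. That position is achievable by scheduling exactly that predecessor first.

2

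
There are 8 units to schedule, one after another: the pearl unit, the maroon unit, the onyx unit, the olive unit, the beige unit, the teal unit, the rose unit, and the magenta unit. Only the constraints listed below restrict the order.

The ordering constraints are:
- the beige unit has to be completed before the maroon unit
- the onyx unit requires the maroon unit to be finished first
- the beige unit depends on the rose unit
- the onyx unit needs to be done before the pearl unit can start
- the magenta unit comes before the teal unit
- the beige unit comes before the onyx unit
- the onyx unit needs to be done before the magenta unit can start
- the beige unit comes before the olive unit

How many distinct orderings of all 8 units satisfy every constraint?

The rose unit is the only unit with nothing required before it, so every ordering starts there.
Enumerating by repeatedly choosing an available unit (one whose prerequisites are all placed) gives 18 distinct complete orderings.

18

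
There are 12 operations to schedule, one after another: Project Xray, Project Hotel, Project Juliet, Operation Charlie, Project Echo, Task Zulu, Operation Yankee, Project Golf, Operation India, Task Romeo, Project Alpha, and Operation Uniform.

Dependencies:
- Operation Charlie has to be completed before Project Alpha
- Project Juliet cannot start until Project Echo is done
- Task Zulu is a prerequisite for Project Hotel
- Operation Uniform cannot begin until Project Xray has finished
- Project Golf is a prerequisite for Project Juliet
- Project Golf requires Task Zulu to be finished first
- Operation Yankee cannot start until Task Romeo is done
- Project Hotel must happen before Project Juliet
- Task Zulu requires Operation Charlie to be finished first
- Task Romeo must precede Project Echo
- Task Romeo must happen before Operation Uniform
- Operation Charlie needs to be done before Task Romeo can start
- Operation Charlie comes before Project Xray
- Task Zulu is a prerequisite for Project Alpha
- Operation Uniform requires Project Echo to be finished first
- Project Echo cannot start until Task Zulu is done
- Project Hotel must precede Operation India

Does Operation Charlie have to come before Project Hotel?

Following the dependencies: Operation Charlie → Task Zulu → Project Hotel.
So Operation Charlie must precede Project Hotel in any valid ordering.

Yes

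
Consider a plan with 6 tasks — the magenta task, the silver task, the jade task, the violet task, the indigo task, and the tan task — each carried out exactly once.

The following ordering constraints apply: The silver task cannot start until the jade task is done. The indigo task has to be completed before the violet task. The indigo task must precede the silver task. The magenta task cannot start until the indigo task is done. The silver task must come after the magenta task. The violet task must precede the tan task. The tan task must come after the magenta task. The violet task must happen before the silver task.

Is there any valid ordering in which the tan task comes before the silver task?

Nothing in the constraints forces the silver task before the tan task — there is no chain from the silver task to the tan task.
That means at least one valid schedule has the tan task before the silver task.

Yes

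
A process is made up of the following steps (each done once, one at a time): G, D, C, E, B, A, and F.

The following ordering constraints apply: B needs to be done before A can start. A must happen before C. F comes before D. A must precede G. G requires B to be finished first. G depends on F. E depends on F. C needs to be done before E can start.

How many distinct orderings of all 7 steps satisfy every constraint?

51

2 steps have no prerequisites (B, F), so any of them could come first.
Systematically extending each partial ordering one step at a time and counting, there are 51 complete orderings.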